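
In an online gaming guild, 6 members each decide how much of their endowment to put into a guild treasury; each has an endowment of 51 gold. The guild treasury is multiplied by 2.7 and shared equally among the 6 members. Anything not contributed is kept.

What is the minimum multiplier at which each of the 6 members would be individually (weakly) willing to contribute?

6

A contributed unit returns (multiplier)/6 to its contributor.
This reaches 1 exactly when the multiplier is 6.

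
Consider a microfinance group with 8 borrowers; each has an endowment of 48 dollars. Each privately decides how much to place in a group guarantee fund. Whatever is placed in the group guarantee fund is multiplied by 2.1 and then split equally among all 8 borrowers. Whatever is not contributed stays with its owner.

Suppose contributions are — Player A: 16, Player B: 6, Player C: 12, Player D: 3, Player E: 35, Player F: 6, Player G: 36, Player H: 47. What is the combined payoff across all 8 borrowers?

Total contributed: 16 + 6 + 12 + 3 + 35 + 6 + 36 + 47 = 161; total kept: 8 × 48 − 161 = 223.
The group guarantee fund pays out 2.1 × 161 = 338.10 in aggregate.
Group total = 223 + 338.10 = 561.10.

561.10 dollars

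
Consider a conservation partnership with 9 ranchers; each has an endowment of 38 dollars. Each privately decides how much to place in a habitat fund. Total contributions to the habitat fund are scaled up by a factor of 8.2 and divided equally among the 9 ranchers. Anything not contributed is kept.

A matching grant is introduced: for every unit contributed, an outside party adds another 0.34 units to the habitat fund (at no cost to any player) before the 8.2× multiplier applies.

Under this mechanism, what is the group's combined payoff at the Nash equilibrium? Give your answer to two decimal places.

Under the mechanism each unit contributed yields 8.2 × 1.34 / 9 = 1.2209 back to its contributor per unit of net cost, which exceeds 1, making full contribution the dominant choice for everyone.
So the Nash equilibrium is full contribution by all 9; the group earns 8.2 × 1.34 × 342 = 3757.90.

3757.90 dollars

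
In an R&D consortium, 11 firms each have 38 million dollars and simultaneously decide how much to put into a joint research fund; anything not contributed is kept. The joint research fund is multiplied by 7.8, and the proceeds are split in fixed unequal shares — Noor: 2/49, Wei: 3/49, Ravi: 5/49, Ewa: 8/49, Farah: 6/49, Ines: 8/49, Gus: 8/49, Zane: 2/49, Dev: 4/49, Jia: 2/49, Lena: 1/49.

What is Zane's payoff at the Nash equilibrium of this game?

A player with share s gets back 7.8·s per unit contributed, so full contribution is dominant for anyone with s > 1/7.8 = 0.1282 and zero contribution is dominant for anyone below.
Ewa, Ines and Gus are above the threshold, contributing 38 each; the remaining 8 contribute 0. Total contributed: 114.
Zane keeps 38 and receives 7.8 × 114 × 2/49 = 36.29 from the joint research fund, for a payoff of 74.29.

74.29 million dollars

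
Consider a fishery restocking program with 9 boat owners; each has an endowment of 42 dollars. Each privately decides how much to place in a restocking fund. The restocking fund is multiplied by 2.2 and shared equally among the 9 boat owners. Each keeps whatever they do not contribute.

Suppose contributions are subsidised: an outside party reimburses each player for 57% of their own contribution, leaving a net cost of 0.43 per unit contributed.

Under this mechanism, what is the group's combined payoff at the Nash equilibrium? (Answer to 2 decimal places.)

378.00 dollars

With the mechanism, a contributed unit returns (2.2/9) / 0.43 = 0.5685 per unit of net cost — still below 1 — so contributing 0 remains dominant for every player.
At the Nash equilibrium no one contributes; group total payoff = 9 × 42 = 378.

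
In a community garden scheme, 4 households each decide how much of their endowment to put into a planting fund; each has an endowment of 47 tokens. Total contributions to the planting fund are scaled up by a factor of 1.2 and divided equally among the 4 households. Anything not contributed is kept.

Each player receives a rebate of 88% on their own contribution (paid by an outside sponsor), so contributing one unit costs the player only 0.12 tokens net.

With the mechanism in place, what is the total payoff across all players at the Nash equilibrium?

With the mechanism, a contributed unit returns (1.2/4) / 0.12 = 2.5000 per unit of net cost to the contributor — now above 1 — so contributing fully is weakly dominant for every player.
At the Nash equilibrium everyone contributes 47. Group total payoff = 4 × (47 × 0.88 + 1.2 × 47) = 391.04.

391.04 tokens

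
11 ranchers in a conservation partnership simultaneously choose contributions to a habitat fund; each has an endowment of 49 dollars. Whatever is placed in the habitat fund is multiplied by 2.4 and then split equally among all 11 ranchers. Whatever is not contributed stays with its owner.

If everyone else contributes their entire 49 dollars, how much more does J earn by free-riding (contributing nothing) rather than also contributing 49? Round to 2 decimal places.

Switching from a contribution of 49 to 0 lets J keep an extra 49 dollars, but lowers the habitat fund by 49, which costs J their own share of that drop: 2.4/11 × 49 = 10.69.
Net gain = 49 − 10.69 = 38.31. The private return per contributed unit (0.2182) is below 1, so free-riding is indeed the best response regardless of what the others do.

38.31 dollars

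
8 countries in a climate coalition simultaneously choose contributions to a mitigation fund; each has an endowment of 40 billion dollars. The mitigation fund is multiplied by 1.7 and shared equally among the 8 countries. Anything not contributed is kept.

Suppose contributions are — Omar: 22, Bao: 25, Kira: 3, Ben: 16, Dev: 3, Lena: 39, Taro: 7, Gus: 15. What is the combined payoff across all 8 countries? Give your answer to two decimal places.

411.00 billion dollars

Total contributed: 22 + 25 + 3 + 16 + 3 + 39 + 7 + 15 = 130; total kept: 8 × 40 − 130 = 190.
The mitigation fund pays out 1.7 × 130 = 221.00 in aggregate.
Group total = 190 + 221.00 = 411.00.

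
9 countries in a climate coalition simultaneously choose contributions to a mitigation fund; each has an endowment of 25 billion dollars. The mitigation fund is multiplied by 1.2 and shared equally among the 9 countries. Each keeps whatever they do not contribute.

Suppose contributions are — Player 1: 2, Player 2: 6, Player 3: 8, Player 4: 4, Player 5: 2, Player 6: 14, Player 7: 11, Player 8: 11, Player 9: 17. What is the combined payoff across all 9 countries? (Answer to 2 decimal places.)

240.00 billion dollars

Total contributed: 2 + 6 + 8 + 4 + 2 + 14 + 11 + 11 + 17 = 75; total kept: 9 × 25 − 75 = 150.
The mitigation fund pays out 1.2 × 75 = 90.00 in aggregate.
Group total = 150 + 90.00 = 240.00.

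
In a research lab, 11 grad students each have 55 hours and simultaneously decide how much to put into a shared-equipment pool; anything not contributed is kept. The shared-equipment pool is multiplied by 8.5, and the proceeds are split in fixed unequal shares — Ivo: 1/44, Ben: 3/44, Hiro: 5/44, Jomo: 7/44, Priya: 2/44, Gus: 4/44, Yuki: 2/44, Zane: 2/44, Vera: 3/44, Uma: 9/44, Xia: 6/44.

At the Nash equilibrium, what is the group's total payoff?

1842.50 hours

Player j's private return per contributed unit is 8.5 × (j's share). Contributing is weakly dominant for j when that share is at least 1/8.5 = 0.1176, and contributing 0 is dominant otherwise.
The shares above 0.1176 belong to Jomo, Uma and Xia, contributing 55 each; the remaining 8 contribute 0. Total contributed: 165.
The shared-equipment pool pays out 8.5 × 165 = 1402.50 in total (split across the unequal shares, but the aggregate is all that matters for the group sum).
The 8 free-riders keep 55 each, adding 440. Group total = 440 + 1402.50 = 1842.50.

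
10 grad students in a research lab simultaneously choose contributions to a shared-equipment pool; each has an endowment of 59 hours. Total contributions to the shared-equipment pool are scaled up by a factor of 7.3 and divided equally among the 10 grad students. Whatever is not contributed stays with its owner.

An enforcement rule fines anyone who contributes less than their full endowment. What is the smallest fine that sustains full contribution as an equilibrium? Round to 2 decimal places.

Given the others contribute fully, the best deviation is to contribute 0 (any partial contribution still incurs the fine and gives up units whose private return 0.7300 is below 1).
Deviating from 59 to 0 saves 59 hours but forfeits the deviator's share of the drop in the shared-equipment pool: 7.3/10 × 59 = 43.07.
So the deviation gain is 59 − 43.07 = 15.93, and the fine must be at least 15.93 hours to wipe it out.

15.93 hours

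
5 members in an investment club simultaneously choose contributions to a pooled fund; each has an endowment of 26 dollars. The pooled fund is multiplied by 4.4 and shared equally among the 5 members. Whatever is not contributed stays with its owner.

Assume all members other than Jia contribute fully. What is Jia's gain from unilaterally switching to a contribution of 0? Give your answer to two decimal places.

3.12 dollars

Switching from a contribution of 26 to 0 lets Jia keep an extra 26 dollars, but lowers the pooled fund by 26, which costs Jia their own share of that drop: 4.4/5 × 26 = 22.88.
Net gain = 26 − 22.88 = 3.12. The private return per contributed unit (0.8800) is below 1, so free-riding is indeed the best response regardless of what the others do.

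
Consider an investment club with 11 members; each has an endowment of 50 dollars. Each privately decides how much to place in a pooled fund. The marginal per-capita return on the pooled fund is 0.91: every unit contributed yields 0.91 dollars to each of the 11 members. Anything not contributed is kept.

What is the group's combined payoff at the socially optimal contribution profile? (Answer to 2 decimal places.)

5505.50 dollars

Each contributed unit returns 10.010 to the group as a whole (0.91 to each of 11 players), which exceeds 1, so the social optimum is full contribution: group total = 10.010 × 550 = 5505.50.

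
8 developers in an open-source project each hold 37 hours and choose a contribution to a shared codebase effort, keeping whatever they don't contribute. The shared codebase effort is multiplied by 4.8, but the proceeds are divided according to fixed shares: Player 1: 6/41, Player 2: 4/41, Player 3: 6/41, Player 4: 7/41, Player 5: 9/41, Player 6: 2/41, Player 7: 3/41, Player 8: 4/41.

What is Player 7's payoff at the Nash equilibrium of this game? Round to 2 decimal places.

A player with share s gets back 4.8·s per unit contributed, so full contribution is dominant for anyone with s > 1/4.8 = 0.2083 and zero contribution is dominant for anyone below.
The only share above 0.2083 is Player 5's 9/41, contributing 37; the remaining 7 contribute 0. Total contributed: 37.
Player 7 keeps 37 and receives 4.8 × 37 × 3/41 = 13.00 from the shared codebase effort, for a payoff of 50.00.

50.00 hours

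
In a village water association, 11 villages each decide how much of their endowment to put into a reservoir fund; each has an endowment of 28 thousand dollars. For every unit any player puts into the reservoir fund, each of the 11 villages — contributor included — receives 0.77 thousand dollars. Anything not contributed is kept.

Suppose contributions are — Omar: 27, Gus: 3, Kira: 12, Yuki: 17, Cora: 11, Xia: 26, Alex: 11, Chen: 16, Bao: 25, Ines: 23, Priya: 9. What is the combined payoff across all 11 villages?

1652.60 thousand dollars

Total contributed: 27 + 3 + 12 + 17 + 11 + 26 + 11 + 16 + 25 + 23 + 9 = 180; total kept: 11 × 28 − 180 = 128.
The reservoir fund pays out 0.77 × 11 × 180 = 1524.60 in aggregate.
Group total = 128 + 1524.60 = 1652.60.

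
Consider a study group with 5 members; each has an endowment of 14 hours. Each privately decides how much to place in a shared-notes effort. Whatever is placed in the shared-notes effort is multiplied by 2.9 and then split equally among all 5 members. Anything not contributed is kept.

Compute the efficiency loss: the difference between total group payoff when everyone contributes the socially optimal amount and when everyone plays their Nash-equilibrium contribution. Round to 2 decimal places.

133.00 hours

Each contributed unit returns 2.9/5 = 0.5800 to its contributor — below 1 — so contributing 0 is dominant for every player. At the Nash equilibrium everyone keeps their 14, and the group total is 5 × 14 = 70.
Each contributed unit returns 2.900 to the group as a whole (0.5800 to each of 5 players), which exceeds 1, so the social optimum is full contribution: group total = 2.900 × 70 = 203.00.
Efficiency loss = 203.00 − 70 = 133.00.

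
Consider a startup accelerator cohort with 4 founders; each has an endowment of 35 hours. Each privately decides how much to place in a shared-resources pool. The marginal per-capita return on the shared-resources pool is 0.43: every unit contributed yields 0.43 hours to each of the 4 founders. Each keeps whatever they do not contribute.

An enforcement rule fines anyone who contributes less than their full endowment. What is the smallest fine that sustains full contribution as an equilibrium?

19.95 hours

Given the others contribute fully, the best deviation is to contribute 0 (any partial contribution still incurs the fine and gives up units whose private return 0.43 is below 1).
Deviating from 35 to 0 saves 35 hours but forfeits the deviator's share of the drop in the shared-resources pool: 0.43 × 35 = 15.05.
So the deviation gain is 35 − 15.05 = 19.95, and the fine must be at least 19.95 hours to wipe it out.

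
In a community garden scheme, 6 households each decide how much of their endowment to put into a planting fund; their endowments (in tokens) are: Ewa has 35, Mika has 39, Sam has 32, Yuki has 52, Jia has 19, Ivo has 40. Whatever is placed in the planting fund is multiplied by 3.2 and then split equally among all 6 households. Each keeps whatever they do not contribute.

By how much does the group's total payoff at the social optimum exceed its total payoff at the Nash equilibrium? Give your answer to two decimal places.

477.40 tokens

The private return per contributed unit is 3.2/6 = 0.5333 < 1 for every player regardless of endowment, so the Nash equilibrium is zero contribution and the group total is Σ E_j = 35 + 39 + 32 + 52 + 19 + 40 = 217.
Each contributed unit returns 3.200 to the group, so the social optimum is full contribution by everyone: group total = 3.200 × 217 = 694.40.
Efficiency loss = (3.200 − 1) × 217 = 477.40.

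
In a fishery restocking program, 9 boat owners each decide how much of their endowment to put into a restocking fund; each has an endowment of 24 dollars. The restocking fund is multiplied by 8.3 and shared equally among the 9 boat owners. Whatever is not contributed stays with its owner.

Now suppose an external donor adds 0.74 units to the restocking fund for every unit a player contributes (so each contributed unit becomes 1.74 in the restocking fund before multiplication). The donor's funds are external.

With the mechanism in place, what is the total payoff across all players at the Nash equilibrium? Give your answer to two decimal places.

With the mechanism, a contributed unit returns 8.3 × 1.74 / 9 = 1.6047 per unit of net cost to the contributor — now above 1 — so contributing fully is weakly dominant for every player.
At the Nash equilibrium everyone contributes 24. Group total payoff = 8.3 × 1.74 × 216 = 3119.47.

3119.47 dollars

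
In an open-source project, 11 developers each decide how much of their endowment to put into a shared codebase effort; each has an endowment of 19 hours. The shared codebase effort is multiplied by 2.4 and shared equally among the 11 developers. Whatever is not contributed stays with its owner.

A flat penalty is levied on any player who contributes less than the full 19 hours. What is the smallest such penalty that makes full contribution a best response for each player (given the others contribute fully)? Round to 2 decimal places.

14.85 hours

Given the others contribute fully, the best deviation is to contribute 0 (any partial contribution still incurs the fine and gives up units whose private return 0.2182 is below 1).
Deviating from 19 to 0 saves 19 hours but forfeits the deviator's share of the drop in the shared codebase effort: 2.4/11 × 19 = 4.15.
So the deviation gain is 19 − 4.15 = 14.85, and the fine must be at least 14.85 hours to wipe it out.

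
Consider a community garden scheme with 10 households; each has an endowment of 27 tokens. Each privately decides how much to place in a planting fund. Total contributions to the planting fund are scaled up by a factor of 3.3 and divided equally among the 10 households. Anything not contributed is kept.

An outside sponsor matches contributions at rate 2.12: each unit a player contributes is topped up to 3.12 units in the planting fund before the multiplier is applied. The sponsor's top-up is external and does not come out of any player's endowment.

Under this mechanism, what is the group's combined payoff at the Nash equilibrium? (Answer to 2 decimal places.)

The effective private return per unit is now 3.3 × 3.12 / 10 = 1.0296 > 1, so every player's dominant strategy flips to full contribution.
At the Nash equilibrium everyone contributes 27. Group total payoff = 3.3 × 3.12 × 270 = 2779.92.

2779.92 tokens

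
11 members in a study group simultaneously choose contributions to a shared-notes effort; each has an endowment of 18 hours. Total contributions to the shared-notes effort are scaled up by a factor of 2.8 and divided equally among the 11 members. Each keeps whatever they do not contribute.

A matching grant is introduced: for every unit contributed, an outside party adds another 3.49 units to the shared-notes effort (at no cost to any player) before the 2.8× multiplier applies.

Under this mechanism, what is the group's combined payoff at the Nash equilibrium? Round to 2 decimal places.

2489.26 hours

Under the mechanism each unit contributed yields 2.8 × 4.49 / 11 = 1.1429 back to its contributor per unit of net cost, which exceeds 1, making full contribution the dominant choice for everyone.
At the Nash equilibrium everyone contributes 18. Group total payoff = 2.8 × 4.49 × 198 = 2489.26.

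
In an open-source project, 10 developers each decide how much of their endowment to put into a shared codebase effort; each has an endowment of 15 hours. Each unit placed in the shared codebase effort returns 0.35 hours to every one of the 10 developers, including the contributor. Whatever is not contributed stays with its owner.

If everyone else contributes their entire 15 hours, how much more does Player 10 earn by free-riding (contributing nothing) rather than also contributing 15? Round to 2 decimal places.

Switching from a contribution of 15 to 0 lets Player 10 keep an extra 15 hours, but lowers the shared codebase effort by 15, which costs Player 10 their own share of that drop: 0.35 × 15 = 5.25.
Net gain = 15 − 5.25 = 9.75. The private return per contributed unit (0.35) is below 1, so free-riding is indeed the best response regardless of what the others do.

9.75 hours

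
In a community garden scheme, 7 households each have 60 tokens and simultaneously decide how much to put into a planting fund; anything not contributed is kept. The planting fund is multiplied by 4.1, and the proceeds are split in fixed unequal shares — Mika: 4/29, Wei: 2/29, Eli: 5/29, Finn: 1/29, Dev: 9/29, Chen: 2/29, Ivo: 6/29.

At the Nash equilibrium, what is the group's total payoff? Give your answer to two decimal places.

For player j, contributing a unit is worthwhile iff 4.1 × (j's share) ≥ 1, i.e. iff j's share is at least 0.2439.
Dev alone (share 9/29) is above the threshold, contributing 60; the remaining 6 contribute 0. Total contributed: 60.
The planting fund pays out 4.1 × 60 = 246.00 in total (split across the unequal shares, but the aggregate is all that matters for the group sum).
The 6 free-riders keep 60 each, adding 360. Group total = 360 + 246.00 = 606.00.

606.00 tokens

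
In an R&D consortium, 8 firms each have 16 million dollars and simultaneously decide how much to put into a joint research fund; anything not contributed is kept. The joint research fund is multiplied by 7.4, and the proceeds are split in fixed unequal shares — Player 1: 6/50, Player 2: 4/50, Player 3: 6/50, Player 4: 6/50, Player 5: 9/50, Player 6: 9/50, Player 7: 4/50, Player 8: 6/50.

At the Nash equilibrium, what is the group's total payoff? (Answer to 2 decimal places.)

332.80 million dollars

Each unit j contributes comes back to j as 7.4 × (j's share), so j prefers to contribute only if that share exceeds 1/7.4 = 0.1351; otherwise keeping the unit dominates.
Player 5 and Player 6 clear that bar, contributing 16 each; the remaining 6 contribute 0. Total contributed: 32.
The joint research fund pays out 7.4 × 32 = 236.80 in total (split across the unequal shares, but the aggregate is all that matters for the group sum).
The 6 free-riders keep 16 each, adding 96. Group total = 96 + 236.80 = 332.80.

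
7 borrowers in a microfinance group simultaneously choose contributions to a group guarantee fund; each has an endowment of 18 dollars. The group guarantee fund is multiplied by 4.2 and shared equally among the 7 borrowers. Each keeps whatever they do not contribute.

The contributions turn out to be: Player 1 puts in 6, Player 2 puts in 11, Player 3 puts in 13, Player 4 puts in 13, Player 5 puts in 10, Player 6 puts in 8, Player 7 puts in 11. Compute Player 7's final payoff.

50.20 dollars

Total contributed: 6 + 11 + 13 + 13 + 10 + 8 + 11 = 72.
Each receives 4.2 × 72 / 7 = 43.20 from the group guarantee fund.
Player 7 keeps 18 − 11 = 7, so Player 7's payoff is 7 + 43.20 = 50.20.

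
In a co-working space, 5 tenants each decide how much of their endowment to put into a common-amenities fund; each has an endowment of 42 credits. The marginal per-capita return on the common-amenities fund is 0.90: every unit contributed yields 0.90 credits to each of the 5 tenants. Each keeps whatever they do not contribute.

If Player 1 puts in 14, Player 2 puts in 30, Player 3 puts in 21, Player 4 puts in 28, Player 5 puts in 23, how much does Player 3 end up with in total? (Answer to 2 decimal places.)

Total contributed: 14 + 30 + 21 + 28 + 23 = 116.
Each receives 0.90 × 116 = 104.40 from the common-amenities fund.
Player 3 keeps 42 − 21 = 21, so Player 3's payoff is 21 + 104.40 = 125.40.

125.40 credits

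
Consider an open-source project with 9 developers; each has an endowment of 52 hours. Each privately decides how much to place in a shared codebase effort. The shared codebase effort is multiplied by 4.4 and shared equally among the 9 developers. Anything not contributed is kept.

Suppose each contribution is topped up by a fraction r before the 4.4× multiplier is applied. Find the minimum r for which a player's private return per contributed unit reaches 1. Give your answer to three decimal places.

With matching at rate r, one contributed unit becomes (1 + r) in the shared codebase effort and returns 4.4 × (1 + r) / 9 to the contributor.
Setting this equal to 1: 1 + r = 9/4.4 = 2.0455.
So the minimum matching rate is r = 2.0455 − 1 = 1.045.

1.045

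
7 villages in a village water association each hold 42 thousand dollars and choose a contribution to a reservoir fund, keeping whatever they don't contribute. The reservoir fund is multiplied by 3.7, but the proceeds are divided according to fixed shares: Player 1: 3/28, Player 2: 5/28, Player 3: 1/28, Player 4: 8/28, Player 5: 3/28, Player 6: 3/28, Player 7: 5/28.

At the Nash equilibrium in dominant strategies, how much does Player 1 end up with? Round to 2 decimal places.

A player with share s gets back 3.7·s per unit contributed, so full contribution is dominant for anyone with s > 1/3.7 = 0.2703 and zero contribution is dominant for anyone below.
Only Player 4 (8/28) clears that bar, contributing 42; the remaining 6 contribute 0. Total contributed: 42.
Player 1 keeps 42 and receives 3.7 × 42 × 3/28 = 16.65 from the reservoir fund, for a payoff of 58.65.

58.65 thousand dollars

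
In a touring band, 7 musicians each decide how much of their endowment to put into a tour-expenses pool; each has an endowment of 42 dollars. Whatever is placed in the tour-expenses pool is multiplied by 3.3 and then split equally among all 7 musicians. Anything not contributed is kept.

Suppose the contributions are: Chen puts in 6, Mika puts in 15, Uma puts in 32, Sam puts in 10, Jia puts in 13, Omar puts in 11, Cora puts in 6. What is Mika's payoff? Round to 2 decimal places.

70.84 dollars

Total contributed: 6 + 15 + 32 + 10 + 13 + 11 + 6 = 93.
Each receives 3.3 × 93 / 7 = 43.84 from the tour-expenses pool.
Mika keeps 42 − 15 = 27, so Mika's payoff is 27 + 43.84 = 70.84.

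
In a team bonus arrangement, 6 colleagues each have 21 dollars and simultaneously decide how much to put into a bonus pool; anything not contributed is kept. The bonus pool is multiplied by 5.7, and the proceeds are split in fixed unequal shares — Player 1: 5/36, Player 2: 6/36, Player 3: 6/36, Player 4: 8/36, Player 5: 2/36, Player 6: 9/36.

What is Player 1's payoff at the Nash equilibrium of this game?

54.25 dollars

For player j, contributing a unit is worthwhile iff 5.7 × (j's share) ≥ 1, i.e. iff j's share is at least 0.1754.
Player 4 and Player 6 clear that bar, contributing 21 each; the remaining 4 contribute 0. Total contributed: 42.
Player 1 keeps 21 and receives 5.7 × 42 × 5/36 = 33.25 from the bonus pool, for a payoff of 54.25.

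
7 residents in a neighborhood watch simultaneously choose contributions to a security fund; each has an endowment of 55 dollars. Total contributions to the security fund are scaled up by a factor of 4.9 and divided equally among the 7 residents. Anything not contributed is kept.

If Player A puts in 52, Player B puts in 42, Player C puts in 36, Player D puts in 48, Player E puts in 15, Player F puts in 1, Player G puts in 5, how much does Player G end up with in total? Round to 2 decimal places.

189.30 dollars

Total contributed: 52 + 42 + 36 + 48 + 15 + 1 + 5 = 199.
Each receives 4.9 × 199 / 7 = 139.30 from the security fund.
Player G keeps 55 − 5 = 50, so Player G's payoff is 50 + 139.30 = 189.30.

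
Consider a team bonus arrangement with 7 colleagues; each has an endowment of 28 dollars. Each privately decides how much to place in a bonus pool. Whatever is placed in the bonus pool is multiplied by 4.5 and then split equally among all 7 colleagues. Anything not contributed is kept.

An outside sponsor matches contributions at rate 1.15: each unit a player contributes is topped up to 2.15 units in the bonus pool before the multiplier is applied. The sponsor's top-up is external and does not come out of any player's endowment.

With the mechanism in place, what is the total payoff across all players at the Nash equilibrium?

1896.30 dollars

With the mechanism, a contributed unit returns 4.5 × 2.15 / 7 = 1.3821 per unit of net cost to the contributor — now above 1 — so contributing fully is weakly dominant for every player.
At the Nash equilibrium everyone contributes 28. Group total payoff = 4.5 × 2.15 × 196 = 1896.30.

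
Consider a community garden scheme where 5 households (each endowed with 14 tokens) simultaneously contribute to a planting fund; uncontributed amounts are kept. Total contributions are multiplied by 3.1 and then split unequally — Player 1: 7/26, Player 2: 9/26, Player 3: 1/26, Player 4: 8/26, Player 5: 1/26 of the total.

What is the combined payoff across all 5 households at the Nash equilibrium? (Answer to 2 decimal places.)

99.40 tokens

For player j, contributing a unit is worthwhile iff 3.1 × (j's share) ≥ 1, i.e. iff j's share is at least 0.3226.
Player 2 alone (share 9/26) is above the threshold, contributing 14; the remaining 4 contribute 0. Total contributed: 14.
The planting fund pays out 3.1 × 14 = 43.40 in total (split across the unequal shares, but the aggregate is all that matters for the group sum).
The 4 free-riders keep 14 each, adding 56. Group total = 56 + 43.40 = 99.40.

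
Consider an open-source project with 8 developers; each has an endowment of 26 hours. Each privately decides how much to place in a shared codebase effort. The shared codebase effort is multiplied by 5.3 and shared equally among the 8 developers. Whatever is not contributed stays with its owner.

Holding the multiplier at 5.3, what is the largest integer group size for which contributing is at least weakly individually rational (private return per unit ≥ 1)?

Private return per unit is 5.3/(group size), which is ≥ 1 whenever the group size is ≤ 5.3.
The largest such integer is 5.

5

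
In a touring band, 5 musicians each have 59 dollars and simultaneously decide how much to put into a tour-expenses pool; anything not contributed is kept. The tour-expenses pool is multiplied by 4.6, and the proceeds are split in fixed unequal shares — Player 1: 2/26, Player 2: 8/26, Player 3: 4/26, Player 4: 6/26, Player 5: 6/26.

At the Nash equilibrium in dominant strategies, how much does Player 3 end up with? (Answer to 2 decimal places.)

Player j's private return per contributed unit is 4.6 × (j's share). Contributing is weakly dominant for j when that share is at least 1/4.6 = 0.2174, and contributing 0 is dominant otherwise.
Player 2, Player 4 and Player 5 are above the threshold, contributing 59 each; the remaining 2 contribute 0. Total contributed: 177.
Player 3 keeps 59 and receives 4.6 × 177 × 4/26 = 125.26 from the tour-expenses pool, for a payoff of 184.26.

184.26 dollars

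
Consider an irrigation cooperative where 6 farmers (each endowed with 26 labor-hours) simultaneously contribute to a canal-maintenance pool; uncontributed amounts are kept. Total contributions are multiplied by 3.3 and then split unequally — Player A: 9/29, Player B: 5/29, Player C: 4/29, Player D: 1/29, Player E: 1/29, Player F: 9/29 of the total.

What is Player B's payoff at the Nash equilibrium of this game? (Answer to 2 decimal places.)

55.59 labor-hours

Player j's private return per contributed unit is 3.3 × (j's share). Contributing is weakly dominant for j when that share is at least 1/3.3 = 0.3030, and contributing 0 is dominant otherwise.
Player A and Player F are above the threshold, contributing 26 each; the remaining 4 contribute 0. Total contributed: 52.
Player B keeps 26 and receives 3.3 × 52 × 5/29 = 29.59 from the canal-maintenance pool, for a payoff of 55.59.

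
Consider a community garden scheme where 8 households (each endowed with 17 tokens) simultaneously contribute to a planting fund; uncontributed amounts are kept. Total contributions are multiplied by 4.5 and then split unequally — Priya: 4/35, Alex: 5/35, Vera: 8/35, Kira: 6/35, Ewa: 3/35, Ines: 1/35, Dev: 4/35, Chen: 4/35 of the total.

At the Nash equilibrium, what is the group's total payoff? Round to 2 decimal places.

195.50 tokens

A player with share s gets back 4.5·s per unit contributed, so full contribution is dominant for anyone with s > 1/4.5 = 0.2222 and zero contribution is dominant for anyone below.
Vera alone (share 8/35) is above the threshold, contributing 17; the remaining 7 contribute 0. Total contributed: 17.
The planting fund pays out 4.5 × 17 = 76.50 in total (split across the unequal shares, but the aggregate is all that matters for the group sum).
The 7 free-riders keep 17 each, adding 119. Group total = 119 + 76.50 = 195.50.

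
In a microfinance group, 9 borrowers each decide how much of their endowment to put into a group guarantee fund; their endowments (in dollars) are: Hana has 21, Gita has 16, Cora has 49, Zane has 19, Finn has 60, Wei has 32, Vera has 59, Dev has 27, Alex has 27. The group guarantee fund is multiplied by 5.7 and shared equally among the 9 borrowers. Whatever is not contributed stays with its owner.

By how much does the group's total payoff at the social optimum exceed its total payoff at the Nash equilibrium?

The private return per contributed unit is 5.7/9 = 0.6333 < 1 for every player regardless of endowment, so the Nash equilibrium is zero contribution and the group total is Σ E_j = 21 + 16 + 49 + 19 + 60 + 32 + 59 + 27 + 27 = 310.
Each contributed unit returns 5.700 to the group, so the social optimum is full contribution by everyone: group total = 5.700 × 310 = 1767.00.
Efficiency loss = (5.700 − 1) × 310 = 1457.00.

1457.00 dollars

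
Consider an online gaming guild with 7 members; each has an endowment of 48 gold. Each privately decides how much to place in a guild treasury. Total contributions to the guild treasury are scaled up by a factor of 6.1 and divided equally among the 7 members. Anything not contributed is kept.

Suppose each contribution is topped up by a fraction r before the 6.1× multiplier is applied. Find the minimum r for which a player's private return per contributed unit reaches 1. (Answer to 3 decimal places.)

0.148

With matching at rate r, one contributed unit becomes (1 + r) in the guild treasury and returns 6.1 × (1 + r) / 7 to the contributor.
Setting this equal to 1: 1 + r = 7/6.1 = 1.1475.
So the minimum matching rate is r = 1.1475 − 1 = 0.148.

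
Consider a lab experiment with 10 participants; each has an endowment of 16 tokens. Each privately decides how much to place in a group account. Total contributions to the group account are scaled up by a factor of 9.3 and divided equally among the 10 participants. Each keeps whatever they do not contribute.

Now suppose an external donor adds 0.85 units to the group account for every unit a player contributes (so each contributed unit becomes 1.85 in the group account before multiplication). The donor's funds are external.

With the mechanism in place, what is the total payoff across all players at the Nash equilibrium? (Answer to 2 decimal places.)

With the mechanism, a contributed unit returns 9.3 × 1.85 / 10 = 1.7205 per unit of net cost to the contributor — now above 1 — so contributing fully is weakly dominant for every player.
So the Nash equilibrium is full contribution by all 10; the group earns 9.3 × 1.85 × 160 = 2752.80.

2752.80 tokens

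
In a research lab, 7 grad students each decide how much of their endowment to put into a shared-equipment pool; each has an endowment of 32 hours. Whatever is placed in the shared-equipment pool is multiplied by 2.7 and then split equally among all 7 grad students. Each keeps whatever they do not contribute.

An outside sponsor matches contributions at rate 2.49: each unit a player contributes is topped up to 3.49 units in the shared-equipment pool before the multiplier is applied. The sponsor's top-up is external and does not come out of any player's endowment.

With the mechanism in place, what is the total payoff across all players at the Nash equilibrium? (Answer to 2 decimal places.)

With the mechanism, a contributed unit returns 2.7 × 3.49 / 7 = 1.3461 per unit of net cost to the contributor — now above 1 — so contributing fully is weakly dominant for every player.
At the Nash equilibrium everyone contributes 32. Group total payoff = 2.7 × 3.49 × 224 = 2110.75.

2110.75 hours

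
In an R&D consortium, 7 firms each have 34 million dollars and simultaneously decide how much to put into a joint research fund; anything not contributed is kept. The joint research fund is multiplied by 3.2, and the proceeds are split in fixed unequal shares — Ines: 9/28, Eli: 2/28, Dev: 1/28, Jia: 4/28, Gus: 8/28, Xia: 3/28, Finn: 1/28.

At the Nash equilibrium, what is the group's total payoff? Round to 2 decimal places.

312.80 million dollars

Player j's private return per contributed unit is 3.2 × (j's share). Contributing is weakly dominant for j when that share is at least 1/3.2 = 0.3125, and contributing 0 is dominant otherwise.
Ines alone (share 9/28) is above the threshold, contributing 34; the remaining 6 contribute 0. Total contributed: 34.
The joint research fund pays out 3.2 × 34 = 108.80 in total (split across the unequal shares, but the aggregate is all that matters for the group sum).
The 6 free-riders keep 34 each, adding 204. Group total = 204 + 108.80 = 312.80.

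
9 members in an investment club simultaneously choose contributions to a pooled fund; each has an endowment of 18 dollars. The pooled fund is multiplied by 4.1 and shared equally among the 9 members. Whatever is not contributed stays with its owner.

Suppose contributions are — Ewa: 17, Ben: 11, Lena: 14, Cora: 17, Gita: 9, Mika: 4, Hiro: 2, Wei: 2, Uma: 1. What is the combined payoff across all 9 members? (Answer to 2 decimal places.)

Total contributed: 17 + 11 + 14 + 17 + 9 + 4 + 2 + 2 + 1 = 77; total kept: 9 × 18 − 77 = 85.
The pooled fund pays out 4.1 × 77 = 315.70 in aggregate.
Group total = 85 + 315.70 = 400.70.

400.70 dollars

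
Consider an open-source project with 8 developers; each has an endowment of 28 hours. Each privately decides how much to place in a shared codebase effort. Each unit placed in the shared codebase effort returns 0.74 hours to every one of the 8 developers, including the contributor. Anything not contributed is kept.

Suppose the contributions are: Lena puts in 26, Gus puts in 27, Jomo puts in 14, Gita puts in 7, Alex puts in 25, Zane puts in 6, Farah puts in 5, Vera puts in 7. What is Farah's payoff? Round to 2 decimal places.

Total contributed: 26 + 27 + 14 + 7 + 25 + 6 + 5 + 7 = 117.
Each receives 0.74 × 117 = 86.58 from the shared codebase effort.
Farah keeps 28 − 5 = 23, so Farah's payoff is 23 + 86.58 = 109.58.

109.58 hours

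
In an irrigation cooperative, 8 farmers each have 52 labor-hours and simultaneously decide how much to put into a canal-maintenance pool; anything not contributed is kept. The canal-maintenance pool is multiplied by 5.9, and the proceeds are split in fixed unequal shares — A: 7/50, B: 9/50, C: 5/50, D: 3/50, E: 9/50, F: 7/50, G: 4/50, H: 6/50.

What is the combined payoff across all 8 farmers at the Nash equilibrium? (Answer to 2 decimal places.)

For player j, contributing a unit is worthwhile iff 5.9 × (j's share) ≥ 1, i.e. iff j's share is at least 0.1695.
B and E are above the threshold, contributing 52 each; the remaining 6 contribute 0. Total contributed: 104.
The canal-maintenance pool pays out 5.9 × 104 = 613.60 in total (split across the unequal shares, but the aggregate is all that matters for the group sum).
The 6 free-riders keep 52 each, adding 312. Group total = 312 + 613.60 = 925.60.

925.60 labor-hours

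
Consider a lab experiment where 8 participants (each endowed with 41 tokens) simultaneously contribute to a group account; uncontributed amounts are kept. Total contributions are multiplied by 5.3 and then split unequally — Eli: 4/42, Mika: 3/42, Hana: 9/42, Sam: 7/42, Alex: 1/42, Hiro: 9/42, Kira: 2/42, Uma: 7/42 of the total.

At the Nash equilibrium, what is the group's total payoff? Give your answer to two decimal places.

Player j's private return per contributed unit is 5.3 × (j's share). Contributing is weakly dominant for j when that share is at least 1/5.3 = 0.1887, and contributing 0 is dominant otherwise.
Hana and Hiro are above the threshold, contributing 41 each; the remaining 6 contribute 0. Total contributed: 82.
The group account pays out 5.3 × 82 = 434.60 in total (split across the unequal shares, but the aggregate is all that matters for the group sum).
The 6 free-riders keep 41 each, adding 246. Group total = 246 + 434.60 = 680.60.

680.60 tokens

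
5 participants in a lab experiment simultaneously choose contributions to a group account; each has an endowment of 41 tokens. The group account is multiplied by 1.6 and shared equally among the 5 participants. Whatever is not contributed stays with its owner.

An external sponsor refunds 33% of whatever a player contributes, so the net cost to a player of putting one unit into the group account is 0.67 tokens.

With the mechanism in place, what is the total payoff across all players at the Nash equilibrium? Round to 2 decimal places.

205.00 tokens

Even with the mechanism, each unit contributed returns only (1.6/5) / 0.67 = 0.4776 per unit of net cost, so contributing nothing is still dominant.
At the Nash equilibrium no one contributes; group total payoff = 5 × 41 = 205.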